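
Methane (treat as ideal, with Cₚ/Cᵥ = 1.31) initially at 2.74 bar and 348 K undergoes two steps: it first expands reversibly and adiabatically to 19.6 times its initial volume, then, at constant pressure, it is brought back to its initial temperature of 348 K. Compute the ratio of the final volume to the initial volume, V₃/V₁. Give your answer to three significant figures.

Adiabatic step: V₂/V₁ = 19.6; T₂ = T₁·(1/19.6)^(0.31) = 138.4 K.
Isobaric step: V₃/V₂ = T₃/T₂ = 348/138.4.
V₃/V₁ = (V₂/V₁)(V₃/V₂) = 19.6 × (348/138.4) = 49.3.

V₃/V₁ ≈ 49.3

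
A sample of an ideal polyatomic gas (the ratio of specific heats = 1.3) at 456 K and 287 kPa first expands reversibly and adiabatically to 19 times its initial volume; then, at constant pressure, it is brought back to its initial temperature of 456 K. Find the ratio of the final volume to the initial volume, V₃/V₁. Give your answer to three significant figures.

V₃/V₁ ≈ 46.0

Adiabatic step: V₂/V₁ = 19; T₂ = T₁·(1/19)^(0.3) = 188.5 K.
Isobaric step: V₃/V₂ = T₃/T₂ = 456/188.5.
V₃/V₁ = (V₂/V₁)(V₃/V₂) = 19 × (456/188.5) = 45.96.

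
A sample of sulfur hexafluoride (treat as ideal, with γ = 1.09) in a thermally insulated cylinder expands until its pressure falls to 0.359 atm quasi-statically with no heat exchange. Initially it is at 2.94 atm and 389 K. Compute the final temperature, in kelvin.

T₂ ≈ 327 K

Along an adiabat T P^((1−γ)/γ) is constant, so T₂ = T₁ (P₂/P₁)^((γ−1)/γ).
T₂ = 389 × (0.359/2.94)^(0.0826) = 327 K.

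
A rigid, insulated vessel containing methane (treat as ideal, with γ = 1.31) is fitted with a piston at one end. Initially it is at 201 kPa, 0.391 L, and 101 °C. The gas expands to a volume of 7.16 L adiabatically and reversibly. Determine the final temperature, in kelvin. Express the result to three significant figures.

T₂ ≈ 152 K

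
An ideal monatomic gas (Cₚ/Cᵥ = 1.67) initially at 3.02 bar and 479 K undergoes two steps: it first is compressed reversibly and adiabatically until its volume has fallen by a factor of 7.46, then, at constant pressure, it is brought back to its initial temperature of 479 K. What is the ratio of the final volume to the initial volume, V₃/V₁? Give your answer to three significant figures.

V₃/V₁ ≈ 0.0349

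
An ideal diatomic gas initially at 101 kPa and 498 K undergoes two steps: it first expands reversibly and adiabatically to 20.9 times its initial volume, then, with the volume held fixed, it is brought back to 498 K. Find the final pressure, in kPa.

P₃ ≈ 4.83 kPa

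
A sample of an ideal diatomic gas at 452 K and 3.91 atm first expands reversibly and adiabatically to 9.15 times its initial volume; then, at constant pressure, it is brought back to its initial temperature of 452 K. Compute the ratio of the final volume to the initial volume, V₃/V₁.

For a diatomic ideal gas γ = 7/5.
Adiabatic step: V₂/V₁ = 9.15; T₂ = T₁·(1/9.15)^(2/5) = 186.5 K.
Isobaric step: V₃/V₂ = T₃/T₂ = 452/186.5.
V₃/V₁ = (V₂/V₁)(V₃/V₂) = 9.15 × (452/186.5) = 22.18.

V₃/V₁ ≈ 22.2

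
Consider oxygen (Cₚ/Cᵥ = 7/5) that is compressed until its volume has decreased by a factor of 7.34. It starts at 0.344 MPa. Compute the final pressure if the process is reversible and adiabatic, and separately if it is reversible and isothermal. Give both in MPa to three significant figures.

Isothermal: P₂ = P₁(V₁/V₂) = 0.344×7.34 = 2.525 MPa.
Adiabatic: P₂ = P₁(V₁/V₂)^γ = 0.344×7.34^(7/5) = 5.604 MPa.

adiabatic: 5.60 MPa; isothermal: 2.52 MPa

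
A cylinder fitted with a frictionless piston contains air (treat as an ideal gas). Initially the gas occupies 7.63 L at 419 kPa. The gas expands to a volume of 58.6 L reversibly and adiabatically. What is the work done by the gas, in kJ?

γ = 7/5 for a diatomic ideal gas.
P₂ = P₁(V₁/V₂)^γ = 419×(7.63/58.6)^(7/5) = 24.14 kPa.
For a reversible adiabat, W_by_gas = (P₁V₁ − P₂V₂)/(γ−1).
W_by = (419000×0.00763 − 24140×0.0586) / (2/5) = 4456 J.

W ≈ 4.46 kJ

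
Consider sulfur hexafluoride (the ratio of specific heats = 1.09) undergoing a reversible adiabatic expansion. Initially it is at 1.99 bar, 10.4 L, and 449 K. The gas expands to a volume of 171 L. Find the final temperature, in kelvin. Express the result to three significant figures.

T₂ ≈ 349 K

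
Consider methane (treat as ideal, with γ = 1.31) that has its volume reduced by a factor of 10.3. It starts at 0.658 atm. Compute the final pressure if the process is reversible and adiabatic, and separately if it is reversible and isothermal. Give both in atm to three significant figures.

Isothermal: P₂ = P₁(V₁/V₂) = 0.658×10.3 = 6.777 atm.
Adiabatic: P₂ = P₁(V₁/V₂)^γ = 0.658×10.3^(1.31) = 13.97 atm.

adiabatic: 14.0 atm; isothermal: 6.78 atm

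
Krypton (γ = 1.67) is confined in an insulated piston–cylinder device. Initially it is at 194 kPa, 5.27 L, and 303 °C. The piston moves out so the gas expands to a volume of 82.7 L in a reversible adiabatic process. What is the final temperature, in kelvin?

For a reversible adiabat TV^(γ−1) is constant, so T₂ = T₁ (V₁/V₂)^(γ−1).
T₁ = 303 °C = 576.1 K.
T₂ = 576.1 × (5.27/82.7)^(0.67) = 91.08 K.

T₂ ≈ 91.1 K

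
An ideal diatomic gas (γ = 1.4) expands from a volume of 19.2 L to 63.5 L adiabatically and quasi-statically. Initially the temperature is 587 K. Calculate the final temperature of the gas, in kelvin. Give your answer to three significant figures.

T₂ ≈ 364 K

Adiabatic: T₁V₁^(γ−1) = T₂V₂^(γ−1) ⇒ T₂ = T₁ (V₁/V₂)^(γ−1).
T₂ = 587 × (19.2/63.5)^(0.4) = 363.8 K.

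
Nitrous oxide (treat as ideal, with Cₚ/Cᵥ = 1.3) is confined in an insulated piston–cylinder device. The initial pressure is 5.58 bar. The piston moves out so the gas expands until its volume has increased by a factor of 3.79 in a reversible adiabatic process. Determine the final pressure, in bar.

P₂ ≈ 0.987 bar

Adiabatic: P₁V₁^γ = P₂V₂^γ ⇒ P₂ = P₁ (V₁/V₂)^γ.
P₂ = 5.58 × (1/3.79)^(1.3) = 0.9872 bar.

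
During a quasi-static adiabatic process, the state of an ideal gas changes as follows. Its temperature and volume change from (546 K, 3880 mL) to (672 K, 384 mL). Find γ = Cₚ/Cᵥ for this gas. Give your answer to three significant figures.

γ ≈ 1.09

TV^(γ−1) = const ⇒ γ − 1 = ln(T₂/T₁) / ln(V₁/V₂).
γ = 1 + ln(672/546) / ln(3880/384) = 1.09.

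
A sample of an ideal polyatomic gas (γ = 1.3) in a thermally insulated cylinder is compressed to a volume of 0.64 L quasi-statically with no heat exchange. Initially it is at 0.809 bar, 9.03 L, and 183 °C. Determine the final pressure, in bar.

P₂ ≈ 25.3 bar

Since PV^γ is constant along a reversible adiabat, P₂ = P₁ (V₁/V₂)^γ.
P₂ = 0.809 × (9.03/0.64)^(1.3) = 25.25 bar.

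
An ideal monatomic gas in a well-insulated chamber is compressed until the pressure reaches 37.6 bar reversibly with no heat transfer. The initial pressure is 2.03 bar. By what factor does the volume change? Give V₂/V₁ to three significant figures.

V₂/V₁ ≈ 0.174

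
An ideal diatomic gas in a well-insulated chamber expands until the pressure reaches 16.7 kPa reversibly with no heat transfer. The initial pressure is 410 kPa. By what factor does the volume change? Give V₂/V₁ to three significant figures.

From PV^γ = const, V₂/V₁ = (P₁/P₂)^(1/γ).
For a diatomic ideal gas γ = 7/5.
V₂/V₁ = (410/16.7)^(5/7) = 9.838.

V₂/V₁ ≈ 9.84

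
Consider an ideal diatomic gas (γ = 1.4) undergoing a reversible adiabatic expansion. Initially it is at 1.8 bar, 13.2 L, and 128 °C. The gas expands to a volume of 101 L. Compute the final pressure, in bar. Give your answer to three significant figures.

Since PV^γ is constant along a reversible adiabat, P₂ = P₁ (V₁/V₂)^γ.
P₂ = 1.8 × (13.2/101)^(1.4) = 0.1042 bar.

P₂ ≈ 0.104 bar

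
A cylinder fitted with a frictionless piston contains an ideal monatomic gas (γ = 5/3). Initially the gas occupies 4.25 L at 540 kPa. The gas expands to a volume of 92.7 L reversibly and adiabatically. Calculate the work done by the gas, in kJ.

P₂ = P₁(V₁/V₂)^γ = 540×(4.25/92.7)^(5/3) = 3.171 kPa.
For a reversible adiabat, W_by_gas = (P₁V₁ − P₂V₂)/(γ−1).
W_by = (540000×0.00425 − 3171×0.0927) / (2/3) = 3002 J.

W ≈ 3.00 kJ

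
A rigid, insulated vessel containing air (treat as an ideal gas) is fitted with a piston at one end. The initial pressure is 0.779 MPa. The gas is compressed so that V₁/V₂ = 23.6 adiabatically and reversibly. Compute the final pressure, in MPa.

Since PV^γ is constant along a reversible adiabat, P₂ = P₁ (V₁/V₂)^γ.
For a diatomic ideal gas γ = 7/5.
P₂ = 0.779 × 23.6^(7/5) = 65.1 MPa.

P₂ ≈ 65.1 MPa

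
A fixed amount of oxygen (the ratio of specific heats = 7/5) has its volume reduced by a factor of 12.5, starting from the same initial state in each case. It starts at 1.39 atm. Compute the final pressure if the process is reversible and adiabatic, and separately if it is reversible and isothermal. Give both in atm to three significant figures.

Isothermal: P₂ = P₁(V₁/V₂) = 1.39×12.5 = 17.38 atm.
Adiabatic: P₂ = P₁(V₁/V₂)^γ = 1.39×12.5^(7/5) = 47.72 atm.

adiabatic: 47.7 atm; isothermal: 17.4 atm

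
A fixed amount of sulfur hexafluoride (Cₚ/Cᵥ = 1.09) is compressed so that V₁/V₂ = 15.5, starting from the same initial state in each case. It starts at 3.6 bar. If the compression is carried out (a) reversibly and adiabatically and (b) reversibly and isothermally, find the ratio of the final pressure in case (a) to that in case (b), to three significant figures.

Isothermal: P_b = P₁(V₁/V₂) = 3.6×15.5.
Adiabatic: P_a = P₁(V₁/V₂)^γ = 3.6×15.5^(1.09).
P_a/P_b = (V₁/V₂)^(γ−1) = 15.5^(0.09) = 1.28.

P_adiabatic / P_isothermal ≈ 1.28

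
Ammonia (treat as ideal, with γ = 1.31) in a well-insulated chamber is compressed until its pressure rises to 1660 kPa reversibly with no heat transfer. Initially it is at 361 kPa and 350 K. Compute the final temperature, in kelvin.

T₂ ≈ 502 K

Adiabatic: T₂/T₁ = (P₂/P₁)^((γ−1)/γ).
T₂ = 350 × (1660/361)^(0.237) = 502.2 K.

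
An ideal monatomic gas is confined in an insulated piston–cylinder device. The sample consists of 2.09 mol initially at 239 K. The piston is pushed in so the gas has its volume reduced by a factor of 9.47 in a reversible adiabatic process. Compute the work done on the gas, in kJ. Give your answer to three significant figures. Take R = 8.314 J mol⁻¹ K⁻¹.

W ≈ 21.7 kJ

For a reversible adiabat TV^(γ−1) is constant, so T₂ = T₁ (V₁/V₂)^(γ−1).
γ = 5/3 for a monatomic ideal gas, so γ−1 = 2/3.
T₂ = 239 × 9.47^(2/3) = 1070 K.
Q = 0, so ΔU = W_on_gas = nCᵥΔT with Cᵥ = R/(γ−1) = 12.47 J/(mol·K).
ΔU = 2.09 × 12.47 × (1070 − 239) = 21650 J.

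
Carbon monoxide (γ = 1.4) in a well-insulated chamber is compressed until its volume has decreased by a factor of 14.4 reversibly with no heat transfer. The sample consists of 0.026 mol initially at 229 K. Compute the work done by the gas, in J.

W ≈ -236 J

For a reversible adiabat TV^(γ−1) is constant, so T₂ = T₁ (V₁/V₂)^(γ−1).
T₂ = 229 × 14.4^(0.4) = 665.5 K.
Q = 0, so ΔU = W_on_gas = nCᵥΔT with Cᵥ = R/(γ−1) = 20.79 J/(mol·K).
ΔU = 0.026 × 20.79 × (665.5 − 229) = 235.9 J.
Work done by the gas = −ΔU = -235.9 J.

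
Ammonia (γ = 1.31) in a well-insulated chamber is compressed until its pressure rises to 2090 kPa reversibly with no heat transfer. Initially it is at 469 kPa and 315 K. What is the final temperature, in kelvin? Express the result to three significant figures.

Adiabatic: T₂/T₁ = (P₂/P₁)^((γ−1)/γ).
T₂ = 315 × (2090/469)^(0.237) = 448.6 K.

T₂ ≈ 449 K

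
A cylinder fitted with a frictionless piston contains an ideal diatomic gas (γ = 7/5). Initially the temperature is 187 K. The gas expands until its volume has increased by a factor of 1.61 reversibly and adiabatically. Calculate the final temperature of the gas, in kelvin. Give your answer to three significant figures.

T₂ ≈ 155 K

Adiabatic: T₁V₁^(γ−1) = T₂V₂^(γ−1) ⇒ T₂ = T₁ (V₁/V₂)^(γ−1).
T₂ = 187 × (1/1.61)^(2/5) = 154.6 K.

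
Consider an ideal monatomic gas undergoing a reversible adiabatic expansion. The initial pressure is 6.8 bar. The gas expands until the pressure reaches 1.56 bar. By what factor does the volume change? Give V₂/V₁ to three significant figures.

V₂/V₁ ≈ 2.42

From PV^γ = const, V₂/V₁ = (P₁/P₂)^(1/γ).
For a monatomic ideal gas γ = 5/3.
V₂/V₁ = (6.8/1.56)^(3/5) = 2.419.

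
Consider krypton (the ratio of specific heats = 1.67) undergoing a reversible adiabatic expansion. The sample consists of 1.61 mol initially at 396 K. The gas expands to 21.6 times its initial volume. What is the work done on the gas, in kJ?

W ≈ -6.90 kJ

Adiabatic: T₁V₁^(γ−1) = T₂V₂^(γ−1) ⇒ T₂ = T₁ (V₁/V₂)^(γ−1).
T₂ = 396 × (1/21.6)^(0.67) = 50.54 K.
Q = 0, so ΔU = W_on_gas = nCᵥΔT with Cᵥ = R/(γ−1) = 12.41 J/(mol·K).
ΔU = 1.61 × 12.41 × (50.54 − 396) = -6902 J.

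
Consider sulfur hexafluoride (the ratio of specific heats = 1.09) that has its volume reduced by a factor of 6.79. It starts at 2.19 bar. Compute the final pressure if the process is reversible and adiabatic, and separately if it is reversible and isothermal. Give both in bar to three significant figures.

Isothermal: P₂ = P₁(V₁/V₂) = 2.19×6.79 = 14.87 bar.
Adiabatic: P₂ = P₁(V₁/V₂)^γ = 2.19×6.79^(1.09) = 17.67 bar.

adiabatic: 17.7 bar; isothermal: 14.9 bar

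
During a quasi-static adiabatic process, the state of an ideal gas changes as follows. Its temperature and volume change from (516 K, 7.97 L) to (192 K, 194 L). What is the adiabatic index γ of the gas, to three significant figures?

γ ≈ 1.31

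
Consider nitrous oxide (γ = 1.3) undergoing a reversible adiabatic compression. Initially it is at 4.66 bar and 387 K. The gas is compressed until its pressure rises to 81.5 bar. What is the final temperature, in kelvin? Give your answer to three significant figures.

T₂ ≈ 749 K

Adiabatic: T₂/T₁ = (P₂/P₁)^((γ−1)/γ).
T₂ = 387 × (81.5/4.66)^(0.231) = 749 K.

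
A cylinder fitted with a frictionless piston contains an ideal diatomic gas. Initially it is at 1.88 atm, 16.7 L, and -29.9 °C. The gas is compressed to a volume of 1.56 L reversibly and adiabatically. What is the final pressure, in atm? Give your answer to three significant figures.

P₂ ≈ 52.0 atm

Adiabatic: P₁V₁^γ = P₂V₂^γ ⇒ P₂ = P₁ (V₁/V₂)^γ.
γ = 7/5 for a diatomic ideal gas.
P₂ = 1.88 × (16.7/1.56)^(7/5) = 51.95 atm.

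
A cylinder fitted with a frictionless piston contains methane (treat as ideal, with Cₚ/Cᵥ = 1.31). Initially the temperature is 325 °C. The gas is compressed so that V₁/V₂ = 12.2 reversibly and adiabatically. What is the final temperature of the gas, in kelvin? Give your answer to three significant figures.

For a reversible adiabat TV^(γ−1) is constant, so T₂ = T₁ (V₁/V₂)^(γ−1).
T₁ = 325 °C = 598.1 K.
T₂ = 598.1 × 12.2^(0.31) = 1299 K.

T₂ ≈ 1300 K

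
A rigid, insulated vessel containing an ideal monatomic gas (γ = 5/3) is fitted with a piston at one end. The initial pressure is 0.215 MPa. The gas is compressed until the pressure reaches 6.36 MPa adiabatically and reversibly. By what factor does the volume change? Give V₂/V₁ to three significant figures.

From PV^γ = const, V₂/V₁ = (P₁/P₂)^(1/γ).
V₂/V₁ = (0.215/6.36)^(3/5) = 0.131.

V₂/V₁ ≈ 0.131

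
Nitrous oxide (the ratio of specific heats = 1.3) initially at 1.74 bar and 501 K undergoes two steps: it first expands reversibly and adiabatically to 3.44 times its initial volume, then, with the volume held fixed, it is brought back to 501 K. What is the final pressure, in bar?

Adiabatic step (PV^γ = const): P₂ = 1.74×(1/3.44)^(1.3) = 0.3492 bar; T₂ = 501×(1/3.44)^(0.3) = 345.8 K.
Isochoric: P₃ = P₂(T₃/T₂) = 0.3492 × (501/345.8) = 0.5058 bar.

P₃ ≈ 0.506 bar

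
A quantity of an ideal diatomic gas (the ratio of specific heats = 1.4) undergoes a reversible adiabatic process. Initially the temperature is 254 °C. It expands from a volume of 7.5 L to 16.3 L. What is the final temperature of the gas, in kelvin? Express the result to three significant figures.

For a reversible adiabat TV^(γ−1) is constant, so T₂ = T₁ (V₁/V₂)^(γ−1).
T₁ = 254 °C = 527.1 K.
T₂ = 527.1 × (7.5/16.3)^(0.4) = 386.4 K.

T₂ ≈ 386 K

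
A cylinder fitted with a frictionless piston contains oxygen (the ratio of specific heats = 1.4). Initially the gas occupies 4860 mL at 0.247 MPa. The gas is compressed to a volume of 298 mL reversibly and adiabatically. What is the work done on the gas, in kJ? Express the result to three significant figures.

W ≈ 6.17 kJ

P₂ = P₁(V₁/V₂)^γ = 0.247×(4860/298)^(1.4) = 12.31 MPa.
For a reversible adiabat, W_by_gas = (P₁V₁ − P₂V₂)/(γ−1).
W_by = (247000×0.00486 − 1.231×10^7×0.000298) / (0.4) = -6166 J.
W_on_gas = −W_by = 6166 J.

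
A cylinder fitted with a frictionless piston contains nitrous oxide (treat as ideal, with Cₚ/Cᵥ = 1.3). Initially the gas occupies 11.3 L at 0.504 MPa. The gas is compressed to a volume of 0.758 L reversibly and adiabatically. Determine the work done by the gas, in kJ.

W ≈ -23.7 kJ

P₂ = P₁(V₁/V₂)^γ = 0.504×(11.3/0.758)^(1.3) = 16.9 MPa.
For a reversible adiabat, W_by_gas = (P₁V₁ − P₂V₂)/(γ−1).
W_by = (504000×0.0113 − 1.69×10^7×0.000758) / (0.3) = -23710 J.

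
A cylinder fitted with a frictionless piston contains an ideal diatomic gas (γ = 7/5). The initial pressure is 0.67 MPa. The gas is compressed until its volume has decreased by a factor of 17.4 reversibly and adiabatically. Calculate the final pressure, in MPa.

Since PV^γ is constant along a reversible adiabat, P₂ = P₁ (V₁/V₂)^γ.
P₂ = 0.67 × 17.4^(7/5) = 36.55 MPa.

P₂ ≈ 36.5 MPa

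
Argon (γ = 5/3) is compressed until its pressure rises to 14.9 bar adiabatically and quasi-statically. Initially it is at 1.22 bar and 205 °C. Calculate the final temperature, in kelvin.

T₂ ≈ 1300 K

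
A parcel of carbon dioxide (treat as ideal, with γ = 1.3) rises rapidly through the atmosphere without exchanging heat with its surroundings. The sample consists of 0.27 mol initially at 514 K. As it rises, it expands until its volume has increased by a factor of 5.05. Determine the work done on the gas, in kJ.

W ≈ -1.48 kJ

For a reversible adiabat TV^(γ−1) is constant, so T₂ = T₁ (V₁/V₂)^(γ−1).
T₂ = 514 × (1/5.05)^(0.3) = 316.2 K.
Q = 0, so ΔU = W_on_gas = nCᵥΔT with Cᵥ = R/(γ−1) = 27.71 J/(mol·K).
ΔU = 0.27 × 27.71 × (316.2 − 514) = -1480 J.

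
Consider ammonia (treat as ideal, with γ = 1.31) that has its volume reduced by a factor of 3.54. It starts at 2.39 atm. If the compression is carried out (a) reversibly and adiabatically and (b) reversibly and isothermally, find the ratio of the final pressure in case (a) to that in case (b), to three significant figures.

Isothermal: P_b = P₁(V₁/V₂) = 2.39×3.54.
Adiabatic: P_a = P₁(V₁/V₂)^γ = 2.39×3.54^(1.31).
P_a/P_b = (V₁/V₂)^(γ−1) = 3.54^(0.31) = 1.48.

P_adiabatic / P_isothermal ≈ 1.48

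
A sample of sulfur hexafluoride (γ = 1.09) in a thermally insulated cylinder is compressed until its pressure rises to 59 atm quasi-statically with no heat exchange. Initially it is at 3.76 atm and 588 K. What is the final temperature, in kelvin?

T₂ ≈ 738 K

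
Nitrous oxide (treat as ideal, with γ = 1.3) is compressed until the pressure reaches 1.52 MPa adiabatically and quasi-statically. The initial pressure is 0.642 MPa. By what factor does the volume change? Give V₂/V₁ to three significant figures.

V₂/V₁ ≈ 0.515

From PV^γ = const, V₂/V₁ = (P₁/P₂)^(1/γ).
V₂/V₁ = (0.642/1.52)^(0.769) = 0.5153.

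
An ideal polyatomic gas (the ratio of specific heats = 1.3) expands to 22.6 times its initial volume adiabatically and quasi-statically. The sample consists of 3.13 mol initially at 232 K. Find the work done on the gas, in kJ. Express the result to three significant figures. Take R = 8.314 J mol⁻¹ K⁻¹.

Adiabatic: T₁V₁^(γ−1) = T₂V₂^(γ−1) ⇒ T₂ = T₁ (V₁/V₂)^(γ−1).
T₂ = 232 × (1/22.6)^(0.3) = 91.04 K.
Q = 0, so ΔU = W_on_gas = nCᵥΔT with Cᵥ = R/(γ−1) = 27.71 J/(mol·K).
ΔU = 3.13 × 27.71 × (91.04 − 232) = -12230 J.

W ≈ -12.2 kJ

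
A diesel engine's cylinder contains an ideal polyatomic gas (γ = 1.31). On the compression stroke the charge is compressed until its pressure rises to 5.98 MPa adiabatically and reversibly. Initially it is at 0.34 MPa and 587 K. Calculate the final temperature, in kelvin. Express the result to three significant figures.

T₂ ≈ 1160 K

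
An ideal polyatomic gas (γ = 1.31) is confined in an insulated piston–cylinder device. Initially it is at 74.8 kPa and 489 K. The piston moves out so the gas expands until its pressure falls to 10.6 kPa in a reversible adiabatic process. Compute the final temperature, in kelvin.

Along an adiabat T P^((1−γ)/γ) is constant, so T₂ = T₁ (P₂/P₁)^((γ−1)/γ).
T₂ = 489 × (10.6/74.8)^(0.237) = 308 K.

T₂ ≈ 308 K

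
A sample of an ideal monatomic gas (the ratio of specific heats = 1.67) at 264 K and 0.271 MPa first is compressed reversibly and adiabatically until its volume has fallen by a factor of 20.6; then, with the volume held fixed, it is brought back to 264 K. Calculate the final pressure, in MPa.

P₃ ≈ 5.58 MPa

Adiabatic step (PV^γ = const): P₂ = 0.271×20.6^(1.67) = 42.38 MPa; T₂ = 264×20.6^(0.67) = 2004 K.
Isochoric: P₃ = P₂(T₃/T₂) = 42.38 × (264/2004) = 5.583 MPa.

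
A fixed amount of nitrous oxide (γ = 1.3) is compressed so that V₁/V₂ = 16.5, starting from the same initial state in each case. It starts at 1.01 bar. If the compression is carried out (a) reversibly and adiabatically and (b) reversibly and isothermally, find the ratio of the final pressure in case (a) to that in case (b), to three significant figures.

Isothermal: P_b = P₁(V₁/V₂) = 1.01×16.5.
Adiabatic: P_a = P₁(V₁/V₂)^γ = 1.01×16.5^(1.3).
P_a/P_b = (V₁/V₂)^(γ−1) = 16.5^(0.3) = 2.319.

P_adiabatic / P_isothermal ≈ 2.32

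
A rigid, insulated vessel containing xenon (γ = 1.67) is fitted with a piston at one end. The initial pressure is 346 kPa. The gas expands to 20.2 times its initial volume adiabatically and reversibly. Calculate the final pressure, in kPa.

P₂ ≈ 2.29 kPa

Adiabatic: P₁V₁^γ = P₂V₂^γ ⇒ P₂ = P₁ (V₁/V₂)^γ.
P₂ = 346 × (1/20.2)^(1.67) = 2.286 kPa.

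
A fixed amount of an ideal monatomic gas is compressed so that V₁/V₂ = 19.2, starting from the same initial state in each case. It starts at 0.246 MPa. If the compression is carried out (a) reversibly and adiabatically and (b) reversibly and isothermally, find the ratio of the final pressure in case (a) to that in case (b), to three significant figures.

P_adiabatic / P_isothermal ≈ 7.17

For a monatomic ideal gas γ = 5/3.
Isothermal: P_b = P₁(V₁/V₂) = 0.246×19.2.
Adiabatic: P_a = P₁(V₁/V₂)^γ = 0.246×19.2^(5/3).
P_a/P_b = (V₁/V₂)^(γ−1) = 19.2^(2/3) = 7.17.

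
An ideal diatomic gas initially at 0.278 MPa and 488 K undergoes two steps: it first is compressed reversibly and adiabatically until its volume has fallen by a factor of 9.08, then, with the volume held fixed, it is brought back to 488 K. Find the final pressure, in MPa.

For a diatomic ideal gas γ = 7/5.
Adiabatic step (PV^γ = const): P₂ = 0.278×9.08^(7/5) = 6.1 MPa; T₂ = 488×9.08^(2/5) = 1179 K.
Isochoric: P₃ = P₂(T₃/T₂) = 6.1 × (488/1179) = 2.524 MPa.

P₃ ≈ 2.52 MPa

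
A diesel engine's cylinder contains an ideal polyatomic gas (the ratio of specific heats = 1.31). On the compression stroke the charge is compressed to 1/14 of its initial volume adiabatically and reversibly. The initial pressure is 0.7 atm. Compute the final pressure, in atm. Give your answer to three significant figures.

Adiabatic: P₁V₁^γ = P₂V₂^γ ⇒ P₂ = P₁ (V₁/V₂)^γ.
P₂ = 0.7 × 14^(1.31) = 22.21 atm.

P₂ ≈ 22.2 atm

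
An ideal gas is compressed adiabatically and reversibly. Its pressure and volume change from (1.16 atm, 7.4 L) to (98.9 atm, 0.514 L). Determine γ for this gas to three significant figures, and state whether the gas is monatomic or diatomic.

γ ≈ 1.67; monatomic

PV^γ = const ⇒ γ = ln(P₂/P₁) / ln(V₁/V₂).
γ = ln(98.9/1.16) / ln(7.4/0.514) = 1.667.
γ ≈ 1.67 is close to 5/3, so the gas is monatomic.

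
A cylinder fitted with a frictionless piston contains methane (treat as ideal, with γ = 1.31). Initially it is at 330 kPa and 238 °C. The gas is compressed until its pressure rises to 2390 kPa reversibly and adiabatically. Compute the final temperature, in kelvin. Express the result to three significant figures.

Along an adiabat T P^((1−γ)/γ) is constant, so T₂ = T₁ (P₂/P₁)^((γ−1)/γ).
T₁ = 238 °C = 511.1 K.
T₂ = 511.1 × (2390/330)^(0.237) = 816.6 K.

T₂ ≈ 817 K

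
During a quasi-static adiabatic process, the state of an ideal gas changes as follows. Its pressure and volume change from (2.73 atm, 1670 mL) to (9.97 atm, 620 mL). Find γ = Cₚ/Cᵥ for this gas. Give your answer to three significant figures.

PV^γ = const ⇒ γ = ln(P₂/P₁) / ln(V₁/V₂).
γ = ln(9.97/2.73) / ln(1670/620) = 1.307.

γ ≈ 1.31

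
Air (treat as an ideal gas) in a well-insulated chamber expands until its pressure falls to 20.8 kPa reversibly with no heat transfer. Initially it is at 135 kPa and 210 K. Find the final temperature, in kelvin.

T₂ ≈ 123 K

Adiabatic: T₂/T₁ = (P₂/P₁)^((γ−1)/γ).
For a diatomic ideal gas γ = 7/5, so (γ−1)/γ = 2/7.
T₂ = 210 × (20.8/135)^(2/7) = 123.1 K.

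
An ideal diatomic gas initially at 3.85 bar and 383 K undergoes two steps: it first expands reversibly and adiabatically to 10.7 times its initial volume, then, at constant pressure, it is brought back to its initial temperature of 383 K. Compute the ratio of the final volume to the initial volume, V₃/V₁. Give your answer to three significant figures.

For a diatomic ideal gas γ = 7/5.
Adiabatic step: V₂/V₁ = 10.7; T₂ = T₁·(1/10.7)^(2/5) = 148.4 K.
Isobaric step: V₃/V₂ = T₃/T₂ = 383/148.4.
V₃/V₁ = (V₂/V₁)(V₃/V₂) = 10.7 × (383/148.4) = 27.61.

V₃/V₁ ≈ 27.6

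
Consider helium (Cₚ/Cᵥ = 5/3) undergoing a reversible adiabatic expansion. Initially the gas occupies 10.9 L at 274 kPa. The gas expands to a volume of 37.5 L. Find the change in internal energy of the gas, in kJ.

ΔU ≈ -2.51 kJ

P₂ = P₁(V₁/V₂)^γ = 274×(10.9/37.5)^(5/3) = 34.95 kPa.
For a reversible adiabat, W_by_gas = (P₁V₁ − P₂V₂)/(γ−1).
W_by = (274000×0.0109 − 34950×0.0375) / (2/3) = 2514 J.
Q = 0 ⇒ ΔU = −W_by = -2514 J.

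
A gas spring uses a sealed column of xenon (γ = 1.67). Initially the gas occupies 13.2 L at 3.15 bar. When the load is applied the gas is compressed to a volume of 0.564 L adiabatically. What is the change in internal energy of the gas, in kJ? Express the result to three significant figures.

ΔU ≈ 45.1 kJ

P₂ = P₁(V₁/V₂)^γ = 3.15×(13.2/0.564)^(1.67) = 609.6 bar.
For a reversible adiabat, W_by_gas = (P₁V₁ − P₂V₂)/(γ−1).
W_by = (315000×0.0132 − 6.096×10^7×0.000564) / (0.67) = -45110 J.
Q = 0 ⇒ ΔU = −W_by = 45110 J.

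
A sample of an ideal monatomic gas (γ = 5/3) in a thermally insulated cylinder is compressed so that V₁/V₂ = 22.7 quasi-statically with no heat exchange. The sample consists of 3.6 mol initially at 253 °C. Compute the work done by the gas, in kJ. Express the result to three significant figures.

W ≈ -166 kJ

Adiabatic: T₁V₁^(γ−1) = T₂V₂^(γ−1) ⇒ T₂ = T₁ (V₁/V₂)^(γ−1).
T₁ = 253 °C = 526.1 K.
T₂ = 526.1 × 22.7^(2/3) = 4218 K.
Q = 0, so ΔU = W_on_gas = nCᵥΔT with Cᵥ = R/(γ−1) = 12.47 J/(mol·K).
ΔU = 3.6 × 12.47 × (4218 − 526.1) = 165800 J.
Work done by the gas = −ΔU = -165800 J.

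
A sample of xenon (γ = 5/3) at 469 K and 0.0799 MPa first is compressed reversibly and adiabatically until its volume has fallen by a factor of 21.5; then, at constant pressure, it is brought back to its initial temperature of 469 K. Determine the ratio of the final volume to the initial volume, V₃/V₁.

V₃/V₁ ≈ 0.00602

Adiabatic step: V₂/V₁ = 0.04651; T₂ = T₁·21.5^(2/3) = 3626 K.
Isobaric step: V₃/V₂ = T₃/T₂ = 469/3626.
V₃/V₁ = (V₂/V₁)(V₃/V₂) = 0.04651 × (469/3626) = 0.006015.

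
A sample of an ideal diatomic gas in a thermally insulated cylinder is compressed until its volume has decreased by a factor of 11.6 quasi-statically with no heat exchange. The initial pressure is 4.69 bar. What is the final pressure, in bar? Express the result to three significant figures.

P₂ ≈ 145 bar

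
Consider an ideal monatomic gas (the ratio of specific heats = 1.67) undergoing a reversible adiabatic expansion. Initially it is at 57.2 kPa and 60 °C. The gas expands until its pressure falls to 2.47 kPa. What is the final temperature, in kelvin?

T₂ ≈ 94.4 K

Along an adiabat T P^((1−γ)/γ) is constant, so T₂ = T₁ (P₂/P₁)^((γ−1)/γ).
T₁ = 60 °C = 333.1 K.
T₂ = 333.1 × (2.47/57.2)^(0.401) = 94.43 K.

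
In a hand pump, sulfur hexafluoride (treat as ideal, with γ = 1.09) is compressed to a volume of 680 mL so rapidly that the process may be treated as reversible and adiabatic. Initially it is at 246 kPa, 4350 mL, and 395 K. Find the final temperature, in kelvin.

Adiabatic: T₁V₁^(γ−1) = T₂V₂^(γ−1) ⇒ T₂ = T₁ (V₁/V₂)^(γ−1).
T₂ = 395 × (4350/680)^(0.09) = 466.8 K.

T₂ ≈ 467 K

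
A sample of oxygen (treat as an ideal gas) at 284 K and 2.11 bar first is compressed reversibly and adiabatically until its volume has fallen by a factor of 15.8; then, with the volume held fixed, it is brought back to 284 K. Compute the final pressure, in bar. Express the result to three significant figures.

For a diatomic ideal gas γ = 7/5.
Adiabatic step (PV^γ = const): P₂ = 2.11×15.8^(7/5) = 100.6 bar; T₂ = 284×15.8^(2/5) = 856.6 K.
Isochoric: P₃ = P₂(T₃/T₂) = 100.6 × (284/856.6) = 33.34 bar.

P₃ ≈ 33.3 bar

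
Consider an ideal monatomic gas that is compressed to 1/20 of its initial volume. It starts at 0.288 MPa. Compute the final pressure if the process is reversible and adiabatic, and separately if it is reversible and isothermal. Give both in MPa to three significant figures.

For a monatomic ideal gas γ = 5/3.
Isothermal: P₂ = P₁(V₁/V₂) = 0.288×20 = 5.76 MPa.
Adiabatic: P₂ = P₁(V₁/V₂)^γ = 0.288×20^(5/3) = 42.44 MPa.

adiabatic: 42.4 MPa; isothermal: 5.76 MPa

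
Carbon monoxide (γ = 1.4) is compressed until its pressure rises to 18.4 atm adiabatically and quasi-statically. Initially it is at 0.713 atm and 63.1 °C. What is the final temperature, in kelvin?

Adiabatic: T₂/T₁ = (P₂/P₁)^((γ−1)/γ).
T₁ = 63.1 °C = 336.2 K.
T₂ = 336.2 × (18.4/0.713)^(0.286) = 851.2 K.

T₂ ≈ 851 K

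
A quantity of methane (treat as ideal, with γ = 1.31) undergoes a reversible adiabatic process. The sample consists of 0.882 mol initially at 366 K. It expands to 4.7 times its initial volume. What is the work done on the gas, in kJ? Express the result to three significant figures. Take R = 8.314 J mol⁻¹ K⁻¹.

W ≈ -3.30 kJ

Adiabatic: T₁V₁^(γ−1) = T₂V₂^(γ−1) ⇒ T₂ = T₁ (V₁/V₂)^(γ−1).
T₂ = 366 × (1/4.7)^(0.31) = 226.5 K.
Q = 0, so ΔU = W_on_gas = nCᵥΔT with Cᵥ = R/(γ−1) = 26.82 J/(mol·K).
ΔU = 0.882 × 26.82 × (226.5 − 366) = -3299 J.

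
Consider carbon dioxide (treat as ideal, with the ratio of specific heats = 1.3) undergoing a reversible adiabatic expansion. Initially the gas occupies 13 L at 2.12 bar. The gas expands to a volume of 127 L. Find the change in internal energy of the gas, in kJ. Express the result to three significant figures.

ΔU ≈ -4.55 kJ

P₂ = P₁(V₁/V₂)^γ = 2.12×(13/127)^(1.3) = 0.1095 bar.
For a reversible adiabat, W_by_gas = (P₁V₁ − P₂V₂)/(γ−1).
W_by = (212000×0.013 − 10950×0.127) / (0.3) = 4550 J.
Q = 0 ⇒ ΔU = −W_by = -4550 J.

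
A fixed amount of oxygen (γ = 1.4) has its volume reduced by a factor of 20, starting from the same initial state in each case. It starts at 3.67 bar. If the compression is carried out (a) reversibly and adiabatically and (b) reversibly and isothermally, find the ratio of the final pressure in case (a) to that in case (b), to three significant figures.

P_adiabatic / P_isothermal ≈ 3.31

Isothermal: P_b = P₁(V₁/V₂) = 3.67×20.
Adiabatic: P_a = P₁(V₁/V₂)^γ = 3.67×20^(1.4).
P_a/P_b = (V₁/V₂)^(γ−1) = 20^(0.4) = 3.314.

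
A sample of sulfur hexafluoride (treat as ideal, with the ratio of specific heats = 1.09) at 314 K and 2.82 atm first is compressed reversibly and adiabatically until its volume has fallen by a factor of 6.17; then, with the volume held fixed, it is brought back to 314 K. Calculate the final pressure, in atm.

Adiabatic step (PV^γ = const): P₂ = 2.82×6.17^(1.09) = 20.5 atm; T₂ = 314×6.17^(0.09) = 369.9 K.
Isochoric: P₃ = P₂(T₃/T₂) = 20.5 × (314/369.9) = 17.4 atm.

P₃ ≈ 17.4 atm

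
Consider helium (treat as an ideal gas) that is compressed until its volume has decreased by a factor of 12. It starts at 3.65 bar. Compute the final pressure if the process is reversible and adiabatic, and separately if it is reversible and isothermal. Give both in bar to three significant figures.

adiabatic: 230 bar; isothermal: 43.8 bar

For a monatomic ideal gas γ = 5/3.
Isothermal: P₂ = P₁(V₁/V₂) = 3.65×12 = 43.8 bar.
Adiabatic: P₂ = P₁(V₁/V₂)^γ = 3.65×12^(5/3) = 229.6 bar.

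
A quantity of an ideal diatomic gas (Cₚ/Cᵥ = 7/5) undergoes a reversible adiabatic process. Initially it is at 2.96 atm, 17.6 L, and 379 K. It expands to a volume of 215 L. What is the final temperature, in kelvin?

Adiabatic: T₁V₁^(γ−1) = T₂V₂^(γ−1) ⇒ T₂ = T₁ (V₁/V₂)^(γ−1).
T₂ = 379 × (17.6/215)^(2/5) = 139.3 K.

T₂ ≈ 139 K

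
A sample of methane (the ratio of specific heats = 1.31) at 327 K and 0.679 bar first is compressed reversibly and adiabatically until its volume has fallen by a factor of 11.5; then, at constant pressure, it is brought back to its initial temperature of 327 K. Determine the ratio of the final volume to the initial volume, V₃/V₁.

V₃/V₁ ≈ 0.0408

Adiabatic step: V₂/V₁ = 0.08696; T₂ = T₁·11.5^(0.31) = 697.2 K.
Isobaric step: V₃/V₂ = T₃/T₂ = 327/697.2.
V₃/V₁ = (V₂/V₁)(V₃/V₂) = 0.08696 × (327/697.2) = 0.04078.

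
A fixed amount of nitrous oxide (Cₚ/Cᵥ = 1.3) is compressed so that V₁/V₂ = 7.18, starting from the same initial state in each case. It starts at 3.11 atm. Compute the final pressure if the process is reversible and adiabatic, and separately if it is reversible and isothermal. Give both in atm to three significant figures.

Isothermal: P₂ = P₁(V₁/V₂) = 3.11×7.18 = 22.33 atm.
Adiabatic: P₂ = P₁(V₁/V₂)^γ = 3.11×7.18^(1.3) = 40.34 atm.

adiabatic: 40.3 atm; isothermal: 22.3 atm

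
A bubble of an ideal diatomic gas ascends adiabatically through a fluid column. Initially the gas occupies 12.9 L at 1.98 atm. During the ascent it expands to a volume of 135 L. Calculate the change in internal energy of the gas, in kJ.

ΔU ≈ -3.94 kJ

γ = 7/5 for a diatomic ideal gas.
P₂ = P₁(V₁/V₂)^γ = 1.98×(12.9/135)^(7/5) = 0.07396 atm.
For a reversible adiabat, W_by_gas = (P₁V₁ − P₂V₂)/(γ−1).
W_by = (200600×0.0129 − 7494×0.135) / (2/5) = 3941 J.
Q = 0 ⇒ ΔU = −W_by = -3941 J.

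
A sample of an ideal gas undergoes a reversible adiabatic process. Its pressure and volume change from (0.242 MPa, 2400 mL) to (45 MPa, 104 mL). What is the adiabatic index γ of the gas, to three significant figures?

γ ≈ 1.66

PV^γ = const ⇒ γ = ln(P₂/P₁) / ln(V₁/V₂).
γ = ln(45/0.242) / ln(2400/104) = 1.665.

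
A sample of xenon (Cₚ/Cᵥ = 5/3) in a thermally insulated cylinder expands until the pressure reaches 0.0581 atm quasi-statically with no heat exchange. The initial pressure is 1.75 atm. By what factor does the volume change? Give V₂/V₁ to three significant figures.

From PV^γ = const, V₂/V₁ = (P₁/P₂)^(1/γ).
V₂/V₁ = (1.75/0.0581)^(3/5) = 7.715.

V₂/V₁ ≈ 7.71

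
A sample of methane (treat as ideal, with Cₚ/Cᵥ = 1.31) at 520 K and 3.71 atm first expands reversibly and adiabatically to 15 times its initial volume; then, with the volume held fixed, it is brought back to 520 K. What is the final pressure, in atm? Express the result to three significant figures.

P₃ ≈ 0.247 atm

Adiabatic step (PV^γ = const): P₂ = 3.71×(1/15)^(1.31) = 0.1068 atm; T₂ = 520×(1/15)^(0.31) = 224.6 K.
Isochoric: P₃ = P₂(T₃/T₂) = 0.1068 × (520/224.6) = 0.2473 atm.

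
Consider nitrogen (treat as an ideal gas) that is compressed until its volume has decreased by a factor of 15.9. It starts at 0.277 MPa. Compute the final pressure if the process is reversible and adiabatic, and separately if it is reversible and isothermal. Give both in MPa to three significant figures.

For a diatomic ideal gas γ = 7/5.
Isothermal: P₂ = P₁(V₁/V₂) = 0.277×15.9 = 4.404 MPa.
Adiabatic: P₂ = P₁(V₁/V₂)^γ = 0.277×15.9^(7/5) = 13.32 MPa.

adiabatic: 13.3 MPa; isothermal: 4.40 MPa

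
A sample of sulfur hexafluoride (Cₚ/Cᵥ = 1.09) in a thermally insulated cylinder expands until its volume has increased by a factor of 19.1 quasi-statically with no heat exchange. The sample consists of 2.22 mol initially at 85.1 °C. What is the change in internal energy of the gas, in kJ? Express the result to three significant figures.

ΔU ≈ -17.1 kJ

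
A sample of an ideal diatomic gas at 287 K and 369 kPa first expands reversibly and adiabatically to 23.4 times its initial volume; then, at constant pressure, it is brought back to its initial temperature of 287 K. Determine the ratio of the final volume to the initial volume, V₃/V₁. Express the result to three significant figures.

V₃/V₁ ≈ 82.6

For a diatomic ideal gas γ = 7/5.
Adiabatic step: V₂/V₁ = 23.4; T₂ = T₁·(1/23.4)^(2/5) = 81.32 K.
Isobaric step: V₃/V₂ = T₃/T₂ = 287/81.32.
V₃/V₁ = (V₂/V₁)(V₃/V₂) = 23.4 × (287/81.32) = 82.59.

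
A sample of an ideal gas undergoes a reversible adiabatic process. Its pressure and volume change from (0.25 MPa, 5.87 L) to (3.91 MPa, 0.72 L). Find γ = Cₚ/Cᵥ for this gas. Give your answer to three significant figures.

γ ≈ 1.31

PV^γ = const ⇒ γ = ln(P₂/P₁) / ln(V₁/V₂).
γ = ln(3.91/0.25) / ln(5.87/0.72) = 1.31.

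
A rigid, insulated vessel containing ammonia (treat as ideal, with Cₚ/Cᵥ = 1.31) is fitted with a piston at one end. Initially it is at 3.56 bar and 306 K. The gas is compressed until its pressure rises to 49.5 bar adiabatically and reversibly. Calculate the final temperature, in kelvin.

Along an adiabat T P^((1−γ)/γ) is constant, so T₂ = T₁ (P₂/P₁)^((γ−1)/γ).
T₂ = 306 × (49.5/3.56)^(0.237) = 570.5 K.

T₂ ≈ 570 K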